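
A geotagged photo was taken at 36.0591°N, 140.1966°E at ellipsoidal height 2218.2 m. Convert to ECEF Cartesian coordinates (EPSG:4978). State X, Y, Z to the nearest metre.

WGS84: a = 6378137 m, e² = 0.006694380; N(φ) = a/√(1−e²sin²φ) = 6385546.684 m.
X = (N+h)·cosφ·cosλ = -3967169.814 m; Y = (N+h)·cosφ·sinλ = 3305720.132 m; Z = (N(1−e²)+h)·sinφ = 3734800.661 m.

X -3967170 m, Y 3305720 m, Z 3734801 m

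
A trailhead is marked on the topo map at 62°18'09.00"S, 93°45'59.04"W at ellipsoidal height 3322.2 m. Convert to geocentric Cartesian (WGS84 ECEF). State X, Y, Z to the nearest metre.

WGS84: a = 6378137 m, e² = 0.006694380; N(φ) = a/√(1−e²sin²φ) = 6394939.753 m.
X = (N+h)·cosφ·cosλ = -195354.000 m; Y = (N+h)·cosφ·sinλ = -2967510.775 m; Z = (N(1−e²)+h)·sinφ = -5627205.408 m.

X -195354 m, Y -2967511 m, Z -5627205 m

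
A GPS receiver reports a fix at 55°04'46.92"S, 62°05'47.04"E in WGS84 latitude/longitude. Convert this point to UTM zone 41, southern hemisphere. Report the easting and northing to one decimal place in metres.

E 442313.5 m, N 3895966.6 m

Zone 41 central meridian λ₀ = 6×41 − 183 = 63°; Δλ = -0.9036°.
Transverse Mercator on WGS84 with k₀ = 0.9996 gives E = 442313.489 m, N = 3895966.592 m.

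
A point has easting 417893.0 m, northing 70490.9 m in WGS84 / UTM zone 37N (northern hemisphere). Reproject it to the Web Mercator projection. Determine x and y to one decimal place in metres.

Unproject from UTM 37N (λ₀ = 39°) → φ = 0.63769978°, λ = 38.26210025°.
Web Mercator (R = 6378137 m): x = 4259317.517 m, y = 70989.880 m.

x 4259317.5 m, y 70989.9 m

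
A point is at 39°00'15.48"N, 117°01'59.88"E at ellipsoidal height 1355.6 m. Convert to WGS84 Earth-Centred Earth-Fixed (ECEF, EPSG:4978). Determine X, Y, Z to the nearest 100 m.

X -2256200 m, Y 4421700 m, Z 3993500 m

WGS84: a = 6378137 m, e² = 0.006694380; N(φ) = a/√(1−e²sin²φ) = 6386610.505 m.
X = (N+h)·cosφ·cosλ = -2256215.575 m; Y = (N+h)·cosφ·sinλ = 4421717.419 m; Z = (N(1−e²)+h)·sinφ = 3993541.181 m.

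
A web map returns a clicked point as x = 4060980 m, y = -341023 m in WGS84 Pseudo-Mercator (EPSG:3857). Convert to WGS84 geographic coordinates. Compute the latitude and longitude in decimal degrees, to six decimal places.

R = 6378137 m. λ = x/R = 36.48040403°.
φ = 2·arctan(exp(y/R)) − 90° = 2·arctan(0.94794) − 90° = -3.06200315°.

lat -3.062003°, lon 36.480404°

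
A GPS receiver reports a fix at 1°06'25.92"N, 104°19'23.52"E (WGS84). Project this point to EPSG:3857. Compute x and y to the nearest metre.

x 11613206 m, y 123261 m

Web Mercator is spherical with R = a = 6378137 m.
x = R·λ = 6378137 × 1.820783326 = 11613205.502 m.
y = R·ln tan(π/4 + φ/2) = 6378137 × 0.019325488 = 123260.612 m.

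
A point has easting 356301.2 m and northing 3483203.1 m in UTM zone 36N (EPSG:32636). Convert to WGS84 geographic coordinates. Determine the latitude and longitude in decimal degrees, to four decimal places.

lat 31.4747°, lon 31.4873°

Zone 36N: λ₀ = 33°, k₀ = 0.9996, false easting 500000 m.
Meridian distance M = (N − FN)/k₀ = 3484596.9 m.
Inverse transverse Mercator on WGS84 gives φ = 31.47469969°, λ = 31.48730049°.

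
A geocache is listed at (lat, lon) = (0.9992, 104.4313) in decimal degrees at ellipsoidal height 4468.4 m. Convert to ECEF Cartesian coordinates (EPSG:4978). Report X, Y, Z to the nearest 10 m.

WGS84: a = 6378137 m, e² = 0.006694380; N(φ) = a/√(1−e²sin²φ) = 6378143.492 m.
X = (N+h)·cosφ·cosλ = -1590426.117 m; Y = (N+h)·cosφ·sinλ = 6180282.438 m; Z = (N(1−e²)+h)·sinφ = 110558.251 m.

X -1590430 m, Y 6180280 m, Z 110560 m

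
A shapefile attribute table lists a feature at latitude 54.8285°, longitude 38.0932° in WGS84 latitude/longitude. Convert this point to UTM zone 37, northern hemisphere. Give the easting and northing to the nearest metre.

Zone 37 central meridian λ₀ = 6×37 − 183 = 39°; Δλ = -0.9068°.
Transverse Mercator on WGS84 with k₀ = 0.9996 gives E = 441746.997 m, N = 6076084.172 m.

E 441747 m, N 6076084 m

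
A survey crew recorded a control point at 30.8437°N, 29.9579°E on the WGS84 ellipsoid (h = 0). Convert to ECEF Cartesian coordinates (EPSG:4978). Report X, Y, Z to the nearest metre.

WGS84: a = 6378137 m, e² = 0.006694380; N(φ) = a/√(1−e²sin²φ) = 6383756.153 m.
X = (N+h)·cosφ·cosλ = 4748607.372 m; Y = (N+h)·cosφ·sinλ = 2736959.451 m; Z = (N(1−e²)+h)·sinφ = 3251027.777 m.

X 4748607 m, Y 2736959 m, Z 3251028 m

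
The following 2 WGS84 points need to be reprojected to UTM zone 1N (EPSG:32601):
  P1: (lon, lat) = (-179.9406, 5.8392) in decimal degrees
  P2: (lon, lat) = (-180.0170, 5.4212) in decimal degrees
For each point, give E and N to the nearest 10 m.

P1: E 174330 m, N 646280 m; P2: E 165620 m, N 600060 m

UTM zone 1N: λ₀ = -177°, k₀ = 0.9996.
P1 (5.8392°, -179.9406°) → (174330.389, 646280.238) m.
P2 (5.4212°, -180.0170°) → (165622.265, 600055.727) m.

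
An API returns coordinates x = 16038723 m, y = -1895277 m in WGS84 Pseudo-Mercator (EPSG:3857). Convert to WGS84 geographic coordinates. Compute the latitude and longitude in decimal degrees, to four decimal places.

R = 6378137 m. λ = x/R = 144.07830009°.
φ = 2·arctan(exp(y/R)) − 90° = 2·arctan(0.74293) − 90° = -16.78039817°.

lat -16.7804°, lon 144.0783°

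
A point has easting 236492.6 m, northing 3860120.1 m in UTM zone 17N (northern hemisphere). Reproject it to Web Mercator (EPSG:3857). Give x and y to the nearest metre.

Unproject from UTM 17N (λ₀ = -81°) → φ = 34.84930039°, λ = -83.88200021°.
Web Mercator (R = 6378137 m): x = -9337701.550 m, y = 4143420.480 m.

x -9337702 m, y 4143420 m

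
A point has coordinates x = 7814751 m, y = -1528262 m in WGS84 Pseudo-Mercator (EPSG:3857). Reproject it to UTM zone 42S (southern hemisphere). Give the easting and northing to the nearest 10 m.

E 629940 m, N 8496290 m

Web Mercator inverse (R = 6378137 m) → φ = -13.59909967°, λ = 70.20110265°.
UTM 42S forward: E = 629938.228 m, N = 8496290.287 m.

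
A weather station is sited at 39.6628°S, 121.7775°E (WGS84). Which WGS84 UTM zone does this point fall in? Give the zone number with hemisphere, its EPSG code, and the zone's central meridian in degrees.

Zone 51S (EPSG:32751), central meridian 123°

UTM zone = ⌊(λ + 180)/6⌋ + 1; 121.7775° ∈ [120°, 126°) → zone 51.
Hemisphere: S (φ < 0).
Central meridian λ₀ = 6×51 − 183 = 123°.
EPSG code: 32751.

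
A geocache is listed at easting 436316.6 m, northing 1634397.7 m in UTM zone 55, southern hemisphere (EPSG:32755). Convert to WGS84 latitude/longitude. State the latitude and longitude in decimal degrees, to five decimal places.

lat -75.36550°, lon 144.74140°

Zone 55S: λ₀ = 147°, k₀ = 0.9996, false easting 500000 m, false northing 10000000 m.
Meridian distance M = (N − FN)/k₀ = -8368949.9 m.
Inverse transverse Mercator on WGS84 gives φ = -75.36549982°, λ = 144.74140171°.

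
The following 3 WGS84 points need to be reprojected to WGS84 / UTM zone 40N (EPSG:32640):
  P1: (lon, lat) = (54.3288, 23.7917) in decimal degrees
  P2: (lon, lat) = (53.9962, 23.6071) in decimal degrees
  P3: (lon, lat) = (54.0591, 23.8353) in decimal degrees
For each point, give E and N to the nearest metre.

UTM zone 40N: λ₀ = 57°, k₀ = 0.9996.
P1 (23.7917°, 54.3288°) → (227806.891, 2633726.048) m.
P2 (23.6071°, 53.9962°) → (193463.840, 2613947.974) m.
P3 (23.8353°, 54.0591°) → (200409.252, 2639101.094) m.

P1: E 227807 m, N 2633726 m; P2: E 193464 m, N 2613948 m; P3: E 200409 m, N 2639101 m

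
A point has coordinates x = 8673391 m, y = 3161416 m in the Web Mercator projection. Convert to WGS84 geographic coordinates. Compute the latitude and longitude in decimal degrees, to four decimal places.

lat 27.3033°, lon 77.9144°

R = 6378137 m. λ = x/R = 77.91439700°.
φ = 2·arctan(exp(y/R)) − 90° = 2·arctan(1.64159) − 90° = 27.30329642°.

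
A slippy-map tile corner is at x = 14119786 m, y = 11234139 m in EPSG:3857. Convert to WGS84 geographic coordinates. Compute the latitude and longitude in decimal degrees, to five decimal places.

lat 70.50210°, lon 126.84020°

R = 6378137 m. λ = x/R = 126.84019572°.
φ = 2·arctan(exp(y/R)) − 90° = 2·arctan(5.82030) − 90° = 70.50209990°.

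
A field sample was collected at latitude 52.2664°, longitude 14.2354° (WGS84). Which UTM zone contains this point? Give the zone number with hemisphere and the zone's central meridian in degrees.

Zone 33N, central meridian 15°

UTM zone = ⌊(λ + 180)/6⌋ + 1; 14.2354° ∈ [12°, 18°) → zone 33.
Hemisphere: N (φ ≥ 0).
Central meridian λ₀ = 6×33 − 183 = 15°.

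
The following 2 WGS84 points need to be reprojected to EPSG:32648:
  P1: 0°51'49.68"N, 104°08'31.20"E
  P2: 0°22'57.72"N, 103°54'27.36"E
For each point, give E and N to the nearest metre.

P1: E 404533 m, N 95487 m; P2: E 378439 m, N 42308 m

UTM zone 48N: λ₀ = 105°, k₀ = 0.9996.
P1 (0.8638°, 104.1420°) → (404533.269, 95486.703) m.
P2 (0.3827°, 103.9076°) → (378438.510, 42307.596) m.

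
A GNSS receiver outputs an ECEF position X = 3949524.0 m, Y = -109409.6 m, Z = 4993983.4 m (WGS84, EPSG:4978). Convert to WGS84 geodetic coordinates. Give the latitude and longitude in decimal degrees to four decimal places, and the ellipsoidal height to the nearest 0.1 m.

lat 51.8374°, lon -1.5868°, h 2974.5 m

λ = atan2(Y, X) = -1.58680021°; p = √(X²+Y²) = 3951039.1 m.
Bowring's method on WGS84 (a = 6378137 m, b = 6356752.314 m) gives φ = 51.83739972°, h = 2974.491 m.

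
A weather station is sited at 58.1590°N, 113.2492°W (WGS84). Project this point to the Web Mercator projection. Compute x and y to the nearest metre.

x -12606843 m, y 8000793 m

Web Mercator is spherical with R = a = 6378137 m.
x = R·λ = 6378137 × -1.976571415 = -12606843.277 m.
y = R·ln tan(π/4 + φ/2) = 6378137 × 1.254409070 = 8000792.901 m.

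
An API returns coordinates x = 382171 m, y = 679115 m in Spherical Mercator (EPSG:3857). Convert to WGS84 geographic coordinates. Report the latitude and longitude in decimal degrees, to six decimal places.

lat 6.089099°, lon 3.433101°

R = 6378137 m. λ = x/R = 3.433100504°.
φ = 2·arctan(exp(y/R)) − 90° = 2·arctan(1.11235) − 90° = 6.08909931°.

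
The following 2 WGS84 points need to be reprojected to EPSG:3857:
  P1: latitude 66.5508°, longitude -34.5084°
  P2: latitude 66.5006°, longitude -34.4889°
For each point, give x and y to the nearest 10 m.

P1: x -3841460 m, y 10029250 m; P2: x -3839290 m, y 10015220 m

Web Mercator: x = R·λ, y = R·ln tan(π/4+φ/2), R = 6378137 m.
P1 (66.5508°, -34.5084°) → (-3841457.516, 10029247.652) m.
P2 (66.5006°, -34.4889°) → (-3839286.786, 10015218.749) m.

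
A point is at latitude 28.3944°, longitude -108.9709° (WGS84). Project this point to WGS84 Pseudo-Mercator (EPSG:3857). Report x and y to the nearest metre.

x -12130585 m, y 3298790 m

Web Mercator is spherical with R = a = 6378137 m.
x = R·λ = 6378137 × -1.901900994 = -12130585.099 m.
y = R·ln tan(π/4 + φ/2) = 6378137 × 0.517202785 = 3298790.221 m.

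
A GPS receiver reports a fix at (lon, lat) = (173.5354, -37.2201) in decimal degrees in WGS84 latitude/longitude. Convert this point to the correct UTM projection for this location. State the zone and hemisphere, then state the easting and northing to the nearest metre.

Zone 59S: E 724958 m, N 5877699 m

Longitude 173.5354° lies in the 6° band [168°, 174°), giving zone 59; latitude is south of the equator, so 59S.
Zone 59 central meridian λ₀ = 6×59 − 183 = 171°; Δλ = +2.5354°.
Transverse Mercator on WGS84 with k₀ = 0.9996 gives E = 724957.896 m, N = 5877698.972 m.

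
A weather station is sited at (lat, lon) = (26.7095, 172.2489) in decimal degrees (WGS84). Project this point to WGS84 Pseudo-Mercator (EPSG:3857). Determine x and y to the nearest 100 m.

Web Mercator is spherical with R = a = 6378137 m.
x = R·λ = 6378137 × 3.006310438 = 19174659.838 m.
y = R·ln tan(π/4 + φ/2) = 6378137 × 0.484032290 = 3087224.258 m.

x 19174700 m, y 3087200 m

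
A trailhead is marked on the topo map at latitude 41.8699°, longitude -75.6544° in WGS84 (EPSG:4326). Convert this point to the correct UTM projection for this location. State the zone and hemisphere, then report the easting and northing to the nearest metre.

Longitude -75.6544° lies in the 6° band [-78°, -72°), giving zone 18; latitude is north of the equator, so 18N.
Zone 18 central meridian λ₀ = 6×18 − 183 = -75°; Δλ = -0.6544°.
Transverse Mercator on WGS84 with k₀ = 0.9996 gives E = 445693.764 m, N = 4635538.532 m.

Zone 18N: E 445694 m, N 4635539 m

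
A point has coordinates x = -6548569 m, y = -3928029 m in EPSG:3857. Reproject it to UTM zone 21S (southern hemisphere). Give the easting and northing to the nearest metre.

Web Mercator inverse (R = 6378137 m) → φ = -33.24620243°, λ = -58.82679622°.
UTM 21S forward: E = 329812.253 m, N = 6319930.763 m.

E 329812 m, N 6319931 m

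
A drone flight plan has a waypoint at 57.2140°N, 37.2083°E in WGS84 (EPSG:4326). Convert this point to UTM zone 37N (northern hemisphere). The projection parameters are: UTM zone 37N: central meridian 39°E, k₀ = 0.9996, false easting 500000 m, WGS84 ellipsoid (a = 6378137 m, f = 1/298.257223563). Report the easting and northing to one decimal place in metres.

Zone 37 central meridian λ₀ = 6×37 − 183 = 39°; Δλ = -1.7917°.
Transverse Mercator on WGS84 with k₀ = 0.9996 gives E = 391790.828 m, N = 6342630.381 m.

E 391790.8 m, N 6342630.4 m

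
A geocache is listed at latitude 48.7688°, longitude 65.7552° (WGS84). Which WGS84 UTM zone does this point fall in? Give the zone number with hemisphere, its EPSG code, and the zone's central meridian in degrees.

UTM zone = ⌊(λ + 180)/6⌋ + 1; 65.7552° ∈ [60°, 66°) → zone 41.
Hemisphere: N (φ ≥ 0).
Central meridian λ₀ = 6×41 − 183 = 63°.
EPSG code: 32641.

Zone 41N (EPSG:32641), central meridian 63°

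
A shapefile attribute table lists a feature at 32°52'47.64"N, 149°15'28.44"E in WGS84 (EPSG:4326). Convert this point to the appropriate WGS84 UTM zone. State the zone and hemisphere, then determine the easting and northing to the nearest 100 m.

Longitude 149.2579° lies in the 6° band [144°, 150°), giving zone 55; latitude is north of the equator, so 55N.
Zone 55 central meridian λ₀ = 6×55 − 183 = 147°; Δλ = +2.2579°.
Transverse Mercator on WGS84 with k₀ = 0.9996 gives E = 711231.534 m, N = 3640232.998 m.

Zone 55N: E 711200 m, N 3640200 m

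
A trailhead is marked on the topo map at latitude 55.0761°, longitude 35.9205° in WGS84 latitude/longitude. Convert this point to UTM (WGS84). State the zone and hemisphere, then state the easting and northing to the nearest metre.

Longitude 35.9205° lies in the 6° band [30°, 36°), giving zone 36; latitude is north of the equator, so 36N.
Zone 36 central meridian λ₀ = 6×36 − 183 = 33°; Δλ = +2.9205°.
Transverse Mercator on WGS84 with k₀ = 0.9996 gives E = 686438.551 m, N = 6107157.111 m.

Zone 36N: E 686439 m, N 6107157 m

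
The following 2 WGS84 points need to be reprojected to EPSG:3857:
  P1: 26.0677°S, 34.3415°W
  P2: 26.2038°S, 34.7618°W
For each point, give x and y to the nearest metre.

P1: x -3822878 m, y -3007468 m; P2: x -3869666 m, y -3024344 m

Web Mercator: x = R·λ, y = R·ln tan(π/4+φ/2), R = 6378137 m.
P1 (-26.0677°, -34.3415°) → (-3822878.293, -3007468.297) m.
P2 (-26.2038°, -34.7618°) → (-3869665.875, -3024344.420) m.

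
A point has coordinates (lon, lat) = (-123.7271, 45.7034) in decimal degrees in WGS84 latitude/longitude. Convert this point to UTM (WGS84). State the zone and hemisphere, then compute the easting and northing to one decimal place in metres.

Zone 10N: E 443398.9 m, N 5061351.1 m

Longitude -123.7271° lies in the 6° band [-126°, -120°), giving zone 10; latitude is north of the equator, so 10N.
Zone 10 central meridian λ₀ = 6×10 − 183 = -123°; Δλ = -0.7271°.
Transverse Mercator on WGS84 with k₀ = 0.9996 gives E = 443398.933 m, N = 5061351.114 m.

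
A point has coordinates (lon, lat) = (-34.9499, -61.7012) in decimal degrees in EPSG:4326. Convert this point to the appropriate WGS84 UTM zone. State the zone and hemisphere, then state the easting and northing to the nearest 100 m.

Longitude -34.9499° lies in the 6° band [-36°, -30°), giving zone 25; latitude is south of the equator, so 25S.
Zone 25 central meridian λ₀ = 6×25 − 183 = -33°; Δλ = -1.9499°.
Transverse Mercator on WGS84 with k₀ = 0.9996 gives E = 396881.681 m, N = 3157560.560 m.

Zone 25S: E 396900 m, N 3157600 m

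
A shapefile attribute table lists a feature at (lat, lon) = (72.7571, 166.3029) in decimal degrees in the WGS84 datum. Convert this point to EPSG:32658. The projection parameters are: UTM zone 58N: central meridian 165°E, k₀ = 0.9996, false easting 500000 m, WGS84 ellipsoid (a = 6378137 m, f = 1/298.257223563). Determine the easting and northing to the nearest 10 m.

Zone 58 central meridian λ₀ = 6×58 − 183 = 165°; Δλ = +1.3029°.
Transverse Mercator on WGS84 with k₀ = 0.9996 gives E = 543104.233 m, N = 8073852.018 m.

E 543100 m, N 8073850 m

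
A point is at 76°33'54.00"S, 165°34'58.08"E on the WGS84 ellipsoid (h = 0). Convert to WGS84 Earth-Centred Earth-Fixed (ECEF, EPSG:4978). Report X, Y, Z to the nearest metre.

X -1439808 m, Y 370141 m, Z -6181670 m

WGS84: a = 6378137 m, e² = 0.006694380; N(φ) = a/√(1−e²sin²φ) = 6398429.802 m.
X = (N+h)·cosφ·cosλ = -1439808.491 m; Y = (N+h)·cosφ·sinλ = 370140.743 m; Z = (N(1−e²)+h)·sinφ = -6181669.860 m.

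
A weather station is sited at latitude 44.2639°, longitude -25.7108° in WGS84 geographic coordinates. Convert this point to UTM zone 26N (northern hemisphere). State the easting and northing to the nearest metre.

E 602901 m, N 4901992 m

Zone 26 central meridian λ₀ = 6×26 − 183 = -27°; Δλ = +1.2892°.
Transverse Mercator on WGS84 with k₀ = 0.9996 gives E = 602901.461 m, N = 4901992.402 m.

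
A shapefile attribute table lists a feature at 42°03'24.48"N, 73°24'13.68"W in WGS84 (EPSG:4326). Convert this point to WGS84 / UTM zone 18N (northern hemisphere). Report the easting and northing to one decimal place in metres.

E 632077.6 m, N 4657315.3 m

Zone 18 central meridian λ₀ = 6×18 − 183 = -75°; Δλ = +1.5962°.
Transverse Mercator on WGS84 with k₀ = 0.9996 gives E = 632077.647 m, N = 4657315.266 m.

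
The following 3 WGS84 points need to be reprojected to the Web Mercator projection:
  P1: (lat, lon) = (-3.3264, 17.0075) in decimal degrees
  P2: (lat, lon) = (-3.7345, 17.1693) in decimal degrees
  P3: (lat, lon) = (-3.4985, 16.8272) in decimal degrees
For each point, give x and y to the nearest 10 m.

P1: x 1893270 m, y -370500 m; P2: x 1911280 m, y -416020 m; P3: x 1873200 m, y -389690 m

Web Mercator: x = R·λ, y = R·ln tan(π/4+φ/2), R = 6378137 m.
P1 (-3.3264°, 17.0075°) → (1893266.240, -370501.346) m.
P2 (-3.7345°, 17.1693°) → (1911277.733, -416017.307) m.
P3 (-3.4985°, 16.8272°) → (1873195.335, -389693.467) m.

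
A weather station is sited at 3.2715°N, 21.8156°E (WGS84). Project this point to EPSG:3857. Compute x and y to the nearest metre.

x 2428501 m, y 364380 m

Web Mercator is spherical with R = a = 6378137 m.
x = R·λ = 6378137 × 0.380754048 = 2428501.483 m.
y = R·ln tan(π/4 + φ/2) = 6378137 × 0.057129497 = 364379.762 m.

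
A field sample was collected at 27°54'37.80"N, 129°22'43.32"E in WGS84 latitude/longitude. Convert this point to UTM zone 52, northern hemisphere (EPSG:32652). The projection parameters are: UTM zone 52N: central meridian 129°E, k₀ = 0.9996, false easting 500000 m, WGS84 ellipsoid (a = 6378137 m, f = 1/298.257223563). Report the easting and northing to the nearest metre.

E 537266 m, N 3087346 m

Zone 52 central meridian λ₀ = 6×52 − 183 = 129°; Δλ = +0.3787°.
Transverse Mercator on WGS84 with k₀ = 0.9996 gives E = 537265.612 m, N = 3087345.710 m.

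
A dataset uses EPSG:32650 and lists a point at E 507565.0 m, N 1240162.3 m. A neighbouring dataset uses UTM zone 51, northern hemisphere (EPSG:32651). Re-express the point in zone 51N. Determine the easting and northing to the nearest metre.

E -148488 m, N 1246709 m

UTM 50N → geographic: φ = 11.21870037°, λ = 117.06930033°.
UTM 51N (λ₀ = 123°) forward: E = -148488.424 m, N = 1246708.531 m.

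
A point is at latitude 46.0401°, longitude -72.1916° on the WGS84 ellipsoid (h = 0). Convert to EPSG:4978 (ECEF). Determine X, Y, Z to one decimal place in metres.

WGS84: a = 6378137 m, e² = 0.006694380; N(φ) = a/√(1−e²sin²φ) = 6389227.743 m.
X = (N+h)·cosφ·cosλ = 1356412.238 m; Y = (N+h)·cosφ·sinλ = -4222602.435 m; Z = (N(1−e²)+h)·sinφ = 4568342.638 m.

X 1356412.2 m, Y -4222602.4 m, Z 4568342.6 m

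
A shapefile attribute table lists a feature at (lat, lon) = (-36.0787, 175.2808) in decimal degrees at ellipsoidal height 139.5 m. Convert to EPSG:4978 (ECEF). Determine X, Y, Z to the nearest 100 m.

WGS84: a = 6378137 m, e² = 0.006694380; N(φ) = a/√(1−e²sin²φ) = 6385553.659 m.
X = (N+h)·cosφ·cosλ = -5143477.463 m; Y = (N+h)·cosφ·sinλ = 424606.117 m; Z = (N(1−e²)+h)·sinφ = -3735335.065 m.

X -5143500 m, Y 424600 m, Z -3735300 m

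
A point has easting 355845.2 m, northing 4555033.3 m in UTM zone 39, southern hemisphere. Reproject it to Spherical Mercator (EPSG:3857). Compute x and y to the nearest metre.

x 5457271 m, y -6298752 m

Unproject from UTM 39S (λ₀ = 51°) → φ = -49.14060024°, λ = 49.02349936°.
Web Mercator (R = 6378137 m): x = 5457270.985 m, y = -6298752.075 m.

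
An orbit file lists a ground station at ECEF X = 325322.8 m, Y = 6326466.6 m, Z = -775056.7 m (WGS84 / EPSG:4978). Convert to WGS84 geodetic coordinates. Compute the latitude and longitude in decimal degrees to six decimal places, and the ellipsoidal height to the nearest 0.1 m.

λ = atan2(Y, X) = 87.05629996°; p = √(X²+Y²) = 6334825.5 m.
Bowring's method on WGS84 (a = 6378137 m, b = 6356752.314 m) gives φ = -7.02189967°, h = 4242.905 m.

lat -7.021900°, lon 87.056300°, h 4242.9 m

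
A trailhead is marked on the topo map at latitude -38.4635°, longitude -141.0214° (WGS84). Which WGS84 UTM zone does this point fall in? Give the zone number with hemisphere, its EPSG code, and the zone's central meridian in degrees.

Zone 7S (EPSG:32707), central meridian -141°

UTM zone = ⌊(λ + 180)/6⌋ + 1; -141.0214° ∈ [-144°, -138°) → zone 7.
Hemisphere: S (φ < 0).
Central meridian λ₀ = 6×7 − 183 = -141°.
EPSG code: 32707.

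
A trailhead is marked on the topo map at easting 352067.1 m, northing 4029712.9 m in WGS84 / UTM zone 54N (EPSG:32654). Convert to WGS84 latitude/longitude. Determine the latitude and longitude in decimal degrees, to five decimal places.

lat 36.40120°, lon 139.35030°

Zone 54N: λ₀ = 141°, k₀ = 0.9996, false easting 500000 m.
Meridian distance M = (N − FN)/k₀ = 4031325.4 m.
Inverse transverse Mercator on WGS84 gives φ = 36.40119973°, λ = 139.35029993°.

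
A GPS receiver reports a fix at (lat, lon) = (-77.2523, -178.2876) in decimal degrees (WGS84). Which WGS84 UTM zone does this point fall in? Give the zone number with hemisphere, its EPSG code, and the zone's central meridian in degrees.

Zone 1S (EPSG:32701), central meridian -177°

UTM zone = ⌊(λ + 180)/6⌋ + 1; -178.2876° ∈ [-180°, -174°) → zone 1.
Hemisphere: S (φ < 0).
Central meridian λ₀ = 6×1 − 183 = -177°.
EPSG code: 32701.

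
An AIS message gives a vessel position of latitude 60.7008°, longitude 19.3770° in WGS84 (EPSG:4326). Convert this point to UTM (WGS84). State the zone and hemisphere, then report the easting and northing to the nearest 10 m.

Longitude 19.3770° lies in the 6° band [18°, 24°), giving zone 34; latitude is north of the equator, so 34N.
Zone 34 central meridian λ₀ = 6×34 − 183 = 21°; Δλ = -1.6230°.
Transverse Mercator on WGS84 with k₀ = 0.9996 gives E = 411400.416 m, N = 6730556.290 m.

Zone 34N: E 411400 m, N 6730560 m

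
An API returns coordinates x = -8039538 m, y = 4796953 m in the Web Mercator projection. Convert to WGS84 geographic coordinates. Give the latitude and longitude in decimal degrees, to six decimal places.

R = 6378137 m. λ = x/R = -72.22039863°.
φ = 2·arctan(exp(y/R)) − 90° = 2·arctan(2.12144) − 90° = 39.52360191°.

lat 39.523602°, lon -72.220399°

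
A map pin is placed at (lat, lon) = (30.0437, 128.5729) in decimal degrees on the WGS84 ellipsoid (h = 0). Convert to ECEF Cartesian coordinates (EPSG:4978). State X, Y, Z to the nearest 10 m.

X -3445410 m, Y 4320180 m, Z 3174570 m

WGS84: a = 6378137 m, e² = 0.006694380; N(φ) = a/√(1−e²sin²φ) = 6383495.061 m.
X = (N+h)·cosφ·cosλ = -3445411.412 m; Y = (N+h)·cosφ·sinλ = 4320181.651 m; Z = (N(1−e²)+h)·sinφ = 3174568.070 m.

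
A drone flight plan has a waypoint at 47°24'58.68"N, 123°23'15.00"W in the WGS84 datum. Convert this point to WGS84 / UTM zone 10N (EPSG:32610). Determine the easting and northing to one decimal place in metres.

E 470769.7 m, N 5251500.5 m

Zone 10 central meridian λ₀ = 6×10 − 183 = -123°; Δλ = -0.3875°.
Transverse Mercator on WGS84 with k₀ = 0.9996 gives E = 470769.713 m, N = 5251500.487 m.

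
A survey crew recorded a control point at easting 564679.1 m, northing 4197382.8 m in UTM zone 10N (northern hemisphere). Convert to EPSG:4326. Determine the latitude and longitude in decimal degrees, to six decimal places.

lat 37.921700°, lon -122.264100°

Zone 10N: λ₀ = -123°, k₀ = 0.9996, false easting 500000 m.
Meridian distance M = (N − FN)/k₀ = 4199062.4 m.
Inverse transverse Mercator on WGS84 gives φ = 37.92169987°, λ = -122.26410033°.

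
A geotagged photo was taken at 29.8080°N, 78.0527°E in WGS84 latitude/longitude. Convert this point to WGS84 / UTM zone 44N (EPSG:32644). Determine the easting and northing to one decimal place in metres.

Zone 44 central meridian λ₀ = 6×44 − 183 = 81°; Δλ = -2.9473°.
Transverse Mercator on WGS84 with k₀ = 0.9996 gives E = 215130.134 m, N = 3301154.692 m.

E 215130.1 m, N 3301154.7 m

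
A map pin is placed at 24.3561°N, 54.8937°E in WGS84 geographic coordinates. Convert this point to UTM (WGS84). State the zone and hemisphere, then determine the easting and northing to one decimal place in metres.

Zone 40N: E 286327.6 m, N 2695272.9 m

Longitude 54.8937° lies in the 6° band [54°, 60°), giving zone 40; latitude is north of the equator, so 40N.
Zone 40 central meridian λ₀ = 6×40 − 183 = 57°; Δλ = -2.1063°.
Transverse Mercator on WGS84 with k₀ = 0.9996 gives E = 286327.613 m, N = 2695272.900 m.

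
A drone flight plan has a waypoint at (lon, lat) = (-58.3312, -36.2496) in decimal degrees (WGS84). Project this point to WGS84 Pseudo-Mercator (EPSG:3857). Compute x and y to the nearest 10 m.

Web Mercator is spherical with R = a = 6378137 m.
x = R·λ = 6378137 × -1.018071497 = -6493399.481 m.
y = R·ln tan(π/4 + φ/2) = 6378137 × -0.679668769 = -4335020.523 m.

x -6493400 m, y -4335020 m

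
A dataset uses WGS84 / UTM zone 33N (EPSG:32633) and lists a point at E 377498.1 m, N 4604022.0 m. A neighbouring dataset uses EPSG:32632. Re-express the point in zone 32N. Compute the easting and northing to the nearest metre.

UTM 33N → geographic: φ = 41.57850040°, λ = 13.53050052°.
UTM 32N (λ₀ = 9°) forward: E = 877718.532 m, N = 4612900.919 m.

E 877719 m, N 4612901 m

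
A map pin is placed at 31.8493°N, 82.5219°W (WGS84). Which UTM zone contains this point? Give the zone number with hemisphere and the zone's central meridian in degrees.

UTM zone = ⌊(λ + 180)/6⌋ + 1; -82.5219° ∈ [-84°, -78°) → zone 17.
Hemisphere: N (φ ≥ 0).
Central meridian λ₀ = 6×17 − 183 = -81°.

Zone 17N, central meridian -81°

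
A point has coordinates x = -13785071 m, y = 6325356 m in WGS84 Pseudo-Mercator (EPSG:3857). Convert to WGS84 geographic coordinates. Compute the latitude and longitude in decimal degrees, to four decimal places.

R = 6378137 m. λ = x/R = -123.83339972°.
φ = 2·arctan(exp(y/R)) − 90° = 2·arctan(2.69588) − 90° = 49.29670028°.

lat 49.2967°, lon -123.8334°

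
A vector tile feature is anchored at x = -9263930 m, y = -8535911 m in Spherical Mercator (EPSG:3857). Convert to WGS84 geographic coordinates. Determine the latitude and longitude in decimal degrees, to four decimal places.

lat -60.6060°, lon -83.2193°

R = 6378137 m. λ = x/R = -83.21929910°.
φ = 2·arctan(exp(y/R)) − 90° = 2·arctan(0.26229) − 90° = -60.60600085°.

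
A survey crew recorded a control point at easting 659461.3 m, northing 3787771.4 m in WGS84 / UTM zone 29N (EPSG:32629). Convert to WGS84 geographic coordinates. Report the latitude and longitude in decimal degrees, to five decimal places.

lat 34.21880°, lon -7.26890°

Zone 29N: λ₀ = -9°, k₀ = 0.9996, false easting 500000 m.
Meridian distance M = (N − FN)/k₀ = 3789287.1 m.
Inverse transverse Mercator on WGS84 gives φ = 34.21879962°, λ = -7.26889978°.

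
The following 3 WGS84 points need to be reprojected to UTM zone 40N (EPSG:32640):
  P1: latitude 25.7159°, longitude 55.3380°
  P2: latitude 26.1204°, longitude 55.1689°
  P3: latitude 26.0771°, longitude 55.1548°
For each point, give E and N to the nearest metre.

UTM zone 40N: λ₀ = 57°, k₀ = 0.9996.
P1 (25.7159°, 55.3380°) → (333258.204, 2845271.725) m.
P2 (26.1204°, 55.1689°) → (316915.767, 2890305.786) m.
P3 (26.0771°, 55.1548°) → (315437.684, 2885528.908) m.

P1: E 333258 m, N 2845272 m; P2: E 316916 m, N 2890306 m; P3: E 315438 m, N 2885529 m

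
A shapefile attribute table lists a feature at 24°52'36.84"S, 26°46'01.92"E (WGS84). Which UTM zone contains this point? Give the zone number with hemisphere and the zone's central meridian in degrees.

UTM zone = ⌊(λ + 180)/6⌋ + 1; 26.7672° ∈ [24°, 30°) → zone 35.
Hemisphere: S (φ < 0).
Central meridian λ₀ = 6×35 − 183 = 27°.

Zone 35S, central meridian 27°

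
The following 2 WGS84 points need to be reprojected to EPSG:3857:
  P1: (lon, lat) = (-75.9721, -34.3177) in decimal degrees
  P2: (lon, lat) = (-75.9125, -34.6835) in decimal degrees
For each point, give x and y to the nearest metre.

P1: x -8457175 m, y -4071542 m; P2: x -8450541 m, y -4120953 m

Web Mercator: x = R·λ, y = R·ln tan(π/4+φ/2), R = 6378137 m.
P1 (-34.3177°, -75.9721°) → (-8457175.486, -4071541.568) m.
P2 (-34.6835°, -75.9125°) → (-8450540.845, -4120952.809) m.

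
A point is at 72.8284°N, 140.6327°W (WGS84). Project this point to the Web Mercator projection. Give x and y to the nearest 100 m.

x -15655200 m, y 12058500 m

Web Mercator is spherical with R = a = 6378137 m.
x = R·λ = 6378137 × -2.454503651 = -15655160.553 m.
y = R·ln tan(π/4 + φ/2) = 6378137 × 1.890592766 = 12058459.675 m.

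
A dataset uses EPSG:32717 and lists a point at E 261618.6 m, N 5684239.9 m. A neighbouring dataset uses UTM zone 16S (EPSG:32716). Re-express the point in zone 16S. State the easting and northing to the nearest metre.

E 781524 m, N 5682818 m

UTM 17S → geographic: φ = -38.95839970°, λ = -83.75110024°.
UTM 16S (λ₀ = -87°) forward: E = 781524.482 m, N = 5682818.241 m.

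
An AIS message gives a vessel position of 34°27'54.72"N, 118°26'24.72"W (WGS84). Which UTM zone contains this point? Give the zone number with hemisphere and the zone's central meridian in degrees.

Zone 11N, central meridian -117°

UTM zone = ⌊(λ + 180)/6⌋ + 1; -118.4402° ∈ [-120°, -114°) → zone 11.
Hemisphere: N (φ ≥ 0).
Central meridian λ₀ = 6×11 − 183 = -117°.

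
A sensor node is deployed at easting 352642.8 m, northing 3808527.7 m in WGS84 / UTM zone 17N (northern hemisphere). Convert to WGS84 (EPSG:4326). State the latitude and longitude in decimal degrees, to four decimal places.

lat 34.4077°, lon -82.6033°

Zone 17N: λ₀ = -81°, k₀ = 0.9996, false easting 500000 m.
Meridian distance M = (N − FN)/k₀ = 3810051.7 m.
Inverse transverse Mercator on WGS84 gives φ = 34.40770025°, λ = -82.60330023°.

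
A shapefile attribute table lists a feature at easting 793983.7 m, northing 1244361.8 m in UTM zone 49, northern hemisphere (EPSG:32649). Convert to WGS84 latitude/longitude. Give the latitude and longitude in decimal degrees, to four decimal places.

lat 11.2445°, lon 113.6924°

Zone 49N: λ₀ = 111°, k₀ = 0.9996, false easting 500000 m.
Meridian distance M = (N − FN)/k₀ = 1244859.7 m.
Inverse transverse Mercator on WGS84 gives φ = 11.24450027°, λ = 113.69239988°.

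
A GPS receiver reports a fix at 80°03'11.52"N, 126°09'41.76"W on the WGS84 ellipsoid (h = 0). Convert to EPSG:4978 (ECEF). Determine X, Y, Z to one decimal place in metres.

WGS84: a = 6378137 m, e² = 0.006694380; N(φ) = a/√(1−e²sin²φ) = 6398950.289 m.
X = (N+h)·cosφ·cosλ = -652206.969 m; Y = (N+h)·cosφ·sinλ = -892382.103 m; Z = (N(1−e²)+h)·sinφ = 6260571.770 m.

X -652207.0 m, Y -892382.1 m, Z 6260571.8 m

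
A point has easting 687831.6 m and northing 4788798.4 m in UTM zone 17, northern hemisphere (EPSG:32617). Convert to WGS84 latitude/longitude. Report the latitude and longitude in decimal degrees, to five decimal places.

Zone 17N: λ₀ = -81°, k₀ = 0.9996, false easting 500000 m.
Meridian distance M = (N − FN)/k₀ = 4790714.7 m.
Inverse transverse Mercator on WGS84 gives φ = 43.22859999°, λ = -78.68700039°.

lat 43.22860°, lon -78.68700°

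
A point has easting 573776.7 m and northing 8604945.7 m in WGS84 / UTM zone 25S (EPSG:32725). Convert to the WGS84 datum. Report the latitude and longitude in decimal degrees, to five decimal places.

Zone 25S: λ₀ = -33°, k₀ = 0.9996, false easting 500000 m, false northing 10000000 m.
Meridian distance M = (N − FN)/k₀ = -1395612.5 m.
Inverse transverse Mercator on WGS84 gives φ = -12.61860007°, λ = -32.32069959°.

lat -12.61860°, lon -32.32070°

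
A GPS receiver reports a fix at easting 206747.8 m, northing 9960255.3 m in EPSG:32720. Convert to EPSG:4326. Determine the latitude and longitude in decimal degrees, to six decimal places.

lat -0.359200°, lon -65.634500°

Zone 20S: λ₀ = -63°, k₀ = 0.9996, false easting 500000 m, false northing 10000000 m.
Meridian distance M = (N − FN)/k₀ = -39760.6 m.
Inverse transverse Mercator on WGS84 gives φ = -0.35920012°, λ = -65.63449993°.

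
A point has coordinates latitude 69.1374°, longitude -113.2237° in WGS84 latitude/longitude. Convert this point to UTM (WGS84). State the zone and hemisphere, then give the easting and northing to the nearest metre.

Zone 12N: E 411637 m, N 7671286 m

Longitude -113.2237° lies in the 6° band [-114°, -108°), giving zone 12; latitude is north of the equator, so 12N.
Zone 12 central meridian λ₀ = 6×12 − 183 = -111°; Δλ = -2.2237°.
Transverse Mercator on WGS84 with k₀ = 0.9996 gives E = 411636.773 m, N = 7671285.541 m.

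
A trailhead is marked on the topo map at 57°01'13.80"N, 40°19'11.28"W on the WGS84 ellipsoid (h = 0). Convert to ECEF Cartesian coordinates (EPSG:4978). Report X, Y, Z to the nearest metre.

WGS84: a = 6378137 m, e² = 0.006694380; N(φ) = a/√(1−e²sin²φ) = 6393213.359 m.
X = (N+h)·cosφ·cosλ = 2653364.921 m; Y = (N+h)·cosφ·sinλ = -2251793.962 m; Z = (N(1−e²)+h)·sinφ = 5327143.104 m.

X 2653365 m, Y -2251794 m, Z 5327143 m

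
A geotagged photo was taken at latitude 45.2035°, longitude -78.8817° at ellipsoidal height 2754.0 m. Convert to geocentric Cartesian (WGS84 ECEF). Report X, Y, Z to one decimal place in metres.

X 868436.3 m, Y -4418985.4 m, Z 4505266.0 m

WGS84: a = 6378137 m, e² = 0.006694380; N(φ) = a/√(1−e²sin²φ) = 6388914.499 m.
X = (N+h)·cosφ·cosλ = 868436.285 m; Y = (N+h)·cosφ·sinλ = -4418985.380 m; Z = (N(1−e²)+h)·sinφ = 4505265.982 m.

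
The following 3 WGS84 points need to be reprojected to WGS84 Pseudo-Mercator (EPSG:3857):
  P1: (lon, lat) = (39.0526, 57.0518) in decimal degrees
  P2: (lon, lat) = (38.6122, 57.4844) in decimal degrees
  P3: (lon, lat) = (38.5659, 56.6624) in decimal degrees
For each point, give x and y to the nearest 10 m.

P1: x 4347320 m, y 7770710 m; P2: x 4298290 m, y 7859780 m; P3: x 4293140 m, y 7691430 m

Web Mercator: x = R·λ, y = R·ln tan(π/4+φ/2), R = 6378137 m.
P1 (57.0518°, 39.0526°) → (4347315.546, 7770713.521) m.
P2 (57.4844°, 38.6122°) → (4298290.442, 7859777.142) m.
P3 (56.6624°, 38.5659°) → (4293136.350, 7691426.926) m.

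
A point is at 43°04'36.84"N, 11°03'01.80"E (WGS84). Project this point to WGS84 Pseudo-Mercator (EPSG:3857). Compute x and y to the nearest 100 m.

x 1230100 m, y 5323700 m

Web Mercator is spherical with R = a = 6378137 m.
x = R·λ = 6378137 × 0.192867609 = 1230136.033 m.
y = R·ln tan(π/4 + φ/2) = 6378137 × 0.834676983 = 5323684.146 m.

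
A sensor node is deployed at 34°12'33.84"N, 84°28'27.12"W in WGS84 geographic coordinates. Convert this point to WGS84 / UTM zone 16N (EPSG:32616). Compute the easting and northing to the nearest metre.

Zone 16 central meridian λ₀ = 6×16 − 183 = -87°; Δλ = +2.5258°.
Transverse Mercator on WGS84 with k₀ = 0.9996 gives E = 732706.194 m, N = 3788259.112 m.

E 732706 m, N 3788259 m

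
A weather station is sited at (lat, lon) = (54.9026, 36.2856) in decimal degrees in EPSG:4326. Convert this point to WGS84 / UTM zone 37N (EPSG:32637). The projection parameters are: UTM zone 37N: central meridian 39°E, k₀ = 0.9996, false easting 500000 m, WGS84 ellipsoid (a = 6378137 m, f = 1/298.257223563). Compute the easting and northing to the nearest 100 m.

E 326000 m, N 6087300 m

Zone 37 central meridian λ₀ = 6×37 − 183 = 39°; Δλ = -2.7144°.
Transverse Mercator on WGS84 with k₀ = 0.9996 gives E = 325965.488 m, N = 6087326.883 m.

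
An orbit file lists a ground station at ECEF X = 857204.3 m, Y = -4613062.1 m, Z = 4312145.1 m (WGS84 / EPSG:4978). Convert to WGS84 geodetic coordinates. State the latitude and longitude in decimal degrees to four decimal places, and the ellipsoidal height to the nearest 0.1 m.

λ = atan2(Y, X) = -79.47329952°; p = √(X²+Y²) = 4692029.5 m.
Bowring's method on WGS84 (a = 6378137 m, b = 6356752.314 m) gives φ = 42.77580000°, h = 4258.367 m.

lat 42.7758°, lon -79.4733°, h 4258.4 m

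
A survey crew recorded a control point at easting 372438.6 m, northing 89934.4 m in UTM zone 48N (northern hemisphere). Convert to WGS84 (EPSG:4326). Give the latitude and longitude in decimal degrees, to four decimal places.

Zone 48N: λ₀ = 105°, k₀ = 0.9996, false easting 500000 m.
Meridian distance M = (N − FN)/k₀ = 89970.4 m.
Inverse transverse Mercator on WGS84 gives φ = 0.81350024°, λ = 103.85360010°.

lat 0.8135°, lon 103.8536°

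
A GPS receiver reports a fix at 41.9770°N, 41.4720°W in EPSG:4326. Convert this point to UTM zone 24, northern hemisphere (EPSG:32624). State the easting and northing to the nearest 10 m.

E 295190 m, N 4650180 m

Zone 24 central meridian λ₀ = 6×24 − 183 = -39°; Δλ = -2.4720°.
Transverse Mercator on WGS84 with k₀ = 0.9996 gives E = 295194.328 m, N = 4650178.521 m.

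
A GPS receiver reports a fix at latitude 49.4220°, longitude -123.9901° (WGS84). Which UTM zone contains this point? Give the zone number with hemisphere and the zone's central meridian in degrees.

UTM zone = ⌊(λ + 180)/6⌋ + 1; -123.9901° ∈ [-126°, -120°) → zone 10.
Hemisphere: N (φ ≥ 0).
Central meridian λ₀ = 6×10 − 183 = -123°.

Zone 10N, central meridian -123°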